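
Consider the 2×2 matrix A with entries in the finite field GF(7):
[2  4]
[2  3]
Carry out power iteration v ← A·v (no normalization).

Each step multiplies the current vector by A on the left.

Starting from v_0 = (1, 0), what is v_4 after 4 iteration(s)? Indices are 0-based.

v_0 = (1, 0).
v_1 = A·v_0 = (2, 2).
v_2 = A·v_1 = (5, 3).
v_3 = A·v_2 = (1, 5).
v_4 = A·v_3 = (1, 3).

v_4 = (1, 3)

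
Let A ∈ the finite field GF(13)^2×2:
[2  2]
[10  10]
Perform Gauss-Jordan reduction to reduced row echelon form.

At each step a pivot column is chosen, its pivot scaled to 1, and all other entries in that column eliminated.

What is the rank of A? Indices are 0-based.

step 1: normalize row 0 (÷2) = (1, 1)
  row 1: subtract 10×row0 = (0, 0)
skip col 1 (zero from row 1)

rank = 1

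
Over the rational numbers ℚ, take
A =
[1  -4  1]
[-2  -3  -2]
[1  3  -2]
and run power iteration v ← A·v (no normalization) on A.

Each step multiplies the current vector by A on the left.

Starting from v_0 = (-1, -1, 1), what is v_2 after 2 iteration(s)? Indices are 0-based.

v_0 = (-1, -1, 1).
v_1 = A·v_0 = (4, 3, -6).
v_2 = A·v_1 = (-14, -5, 25).

v_2 = (-14, -5, 25)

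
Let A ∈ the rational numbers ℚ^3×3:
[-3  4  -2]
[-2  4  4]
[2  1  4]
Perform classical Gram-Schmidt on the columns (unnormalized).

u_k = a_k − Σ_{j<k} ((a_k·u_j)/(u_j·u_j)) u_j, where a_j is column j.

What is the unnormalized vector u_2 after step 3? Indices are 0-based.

u_2 = (-160/79, 176/79, -64/79)

Step 1: u_0 = a_0 = (-3, -2, 2).
Step 2: u_1 = a_1 − (-18/17)·u_0 = (14/17, 32/17, 53/17).
Step 3: u_2 = a_2 − (6/17)·u_0 − (104/79)·u_1 = (-160/79, 176/79, -64/79).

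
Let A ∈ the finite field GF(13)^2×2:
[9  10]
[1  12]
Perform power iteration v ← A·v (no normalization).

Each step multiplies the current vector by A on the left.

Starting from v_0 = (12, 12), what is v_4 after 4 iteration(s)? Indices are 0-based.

v_0 = (12, 12).
v_1 = A·v_0 = (7, 0).
v_2 = A·v_1 = (11, 7).
v_3 = A·v_2 = (0, 4).
v_4 = A·v_3 = (1, 9).

v_4 = (1, 9)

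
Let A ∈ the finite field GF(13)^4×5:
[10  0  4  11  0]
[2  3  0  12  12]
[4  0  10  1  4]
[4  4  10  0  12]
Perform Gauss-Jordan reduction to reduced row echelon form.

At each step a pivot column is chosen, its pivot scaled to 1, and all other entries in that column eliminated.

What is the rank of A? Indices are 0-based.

step 1: normalize row 0 (÷10) = (1, 0, 3, 5, 0)
  row 1: subtract 2×row0 = (0, 3, 7, 2, 12)
  row 2: subtract 4×row0 = (0, 0, 11, 7, 4)
  row 3: subtract 4×row0 = (0, 4, 11, 6, 12)
step 2: normalize row 1 (÷3) = (0, 1, 11, 5, 4)
  row 3: subtract 4×row1 = (0, 0, 6, 12, 9)
step 3: normalize row 2 (÷11) = (0, 0, 1, 3, 11)
  row 0: subtract 3×row2 = (1, 0, 0, 9, 6)
  row 1: subtract 11×row2 = (0, 1, 0, 11, 0)
  row 3: subtract 6×row2 = (0, 0, 0, 7, 8)
step 4: normalize row 3 (÷7) = (0, 0, 0, 1, 3)
  row 0: subtract 9×row3 = (1, 0, 0, 0, 5)
  row 1: subtract 11×row3 = (0, 1, 0, 0, 6)
  row 2: subtract 3×row3 = (0, 0, 1, 0, 2)

rank = 4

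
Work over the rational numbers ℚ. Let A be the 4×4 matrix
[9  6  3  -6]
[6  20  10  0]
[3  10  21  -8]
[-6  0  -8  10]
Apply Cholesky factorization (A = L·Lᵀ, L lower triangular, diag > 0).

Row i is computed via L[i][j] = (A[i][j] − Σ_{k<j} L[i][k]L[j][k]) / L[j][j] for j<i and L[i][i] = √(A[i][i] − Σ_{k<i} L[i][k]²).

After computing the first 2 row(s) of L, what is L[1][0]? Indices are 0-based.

L[1][0] = 2

Step 1: L[0][0] = √(9) = 3.
  L[1][0] = (6) / L[0][0] = 2.
Step 2: L[1][1] = √(16) = 4.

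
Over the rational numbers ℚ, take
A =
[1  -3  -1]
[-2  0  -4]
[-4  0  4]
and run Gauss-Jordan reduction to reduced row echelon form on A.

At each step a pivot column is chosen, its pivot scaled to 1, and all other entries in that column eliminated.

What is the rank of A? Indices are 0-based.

rank = 3

[1] R0 /= 1  ⇒  (1, -3, -1)
     R1 -= -2·R0  ⇒  (0, -6, -6)
     R2 -= -4·R0  ⇒  (0, -12, 0)
[2] R1 /= -6  ⇒  (0, 1, 1)
     R0 -= -3·R1  ⇒  (1, 0, 2)
     R2 -= -12·R1  ⇒  (0, 0, 12)
[3] R2 /= 12  ⇒  (0, 0, 1)
     R0 -= 2·R2  ⇒  (1, 0, 0)
     R1 -= 1·R2  ⇒  (0, 1, 0)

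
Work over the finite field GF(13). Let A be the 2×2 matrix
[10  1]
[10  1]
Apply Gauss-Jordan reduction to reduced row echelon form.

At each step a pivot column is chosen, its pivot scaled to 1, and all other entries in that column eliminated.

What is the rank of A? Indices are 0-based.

rank = 1

[1] R0 /= 10  ⇒  (1, 4)
     R1 -= 10·R0  ⇒  (0, 0)
column 1 empty below row 1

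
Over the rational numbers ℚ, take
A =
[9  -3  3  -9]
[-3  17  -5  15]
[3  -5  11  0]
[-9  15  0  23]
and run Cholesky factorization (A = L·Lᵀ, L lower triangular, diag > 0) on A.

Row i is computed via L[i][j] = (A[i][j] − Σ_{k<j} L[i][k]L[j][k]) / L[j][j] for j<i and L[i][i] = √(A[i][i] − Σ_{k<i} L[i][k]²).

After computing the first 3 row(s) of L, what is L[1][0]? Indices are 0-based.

L[1][0] = -1

Step 1: L[0][0] = √(9) = 3.
  L[1][0] = (-3) / L[0][0] = -1.
Step 2: L[1][1] = √(16) = 4.
  L[2][0] = (3) / L[0][0] = 1.
  L[2][1] = (-4) / L[1][1] = -1.
Step 3: L[2][2] = √(9) = 3.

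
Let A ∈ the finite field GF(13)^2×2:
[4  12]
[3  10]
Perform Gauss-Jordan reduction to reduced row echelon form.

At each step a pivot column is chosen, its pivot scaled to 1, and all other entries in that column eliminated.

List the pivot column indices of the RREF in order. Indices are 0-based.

pivot columns: 0, 1

pivot(0,0)=4: scale R0 → (1, 3)
  clear (1,0): R1 −= (3)R0 → (0, 1)
pivot(1,1)=1: scale R1 → (0, 1)
  clear (0,1): R0 −= (3)R1 → (1, 0)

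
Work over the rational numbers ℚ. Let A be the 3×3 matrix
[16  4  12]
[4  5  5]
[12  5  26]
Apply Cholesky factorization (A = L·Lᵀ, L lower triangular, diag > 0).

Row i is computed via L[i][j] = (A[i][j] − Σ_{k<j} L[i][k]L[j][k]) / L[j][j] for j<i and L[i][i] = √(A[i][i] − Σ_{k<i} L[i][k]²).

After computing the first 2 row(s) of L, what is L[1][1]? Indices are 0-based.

Step 1: L[0][0] = √(16) = 4.
  L[1][0] = (4) / L[0][0] = 1.
Step 2: L[1][1] = √(4) = 2.

L[1][1] = 2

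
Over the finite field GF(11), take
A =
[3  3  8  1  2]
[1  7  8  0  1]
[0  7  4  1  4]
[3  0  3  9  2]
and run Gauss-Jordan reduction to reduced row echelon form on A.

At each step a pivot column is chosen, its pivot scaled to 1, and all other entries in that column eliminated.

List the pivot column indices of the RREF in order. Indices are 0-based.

[1] R0 /= 3  ⇒  (1, 1, 10, 4, 8)
     R1 -= 1·R0  ⇒  (0, 6, 9, 7, 4)
     R3 -= 3·R0  ⇒  (0, 8, 6, 8, 0)
[2] R1 /= 6  ⇒  (0, 1, 7, 3, 8)
     R0 -= 1·R1  ⇒  (1, 0, 3, 1, 0)
     R2 -= 7·R1  ⇒  (0, 0, 10, 2, 3)
     R3 -= 8·R1  ⇒  (0, 0, 5, 6, 2)
[3] R2 /= 10  ⇒  (0, 0, 1, 9, 8)
     R0 -= 3·R2  ⇒  (1, 0, 0, 7, 9)
     R1 -= 7·R2  ⇒  (0, 1, 0, 6, 7)
     R3 -= 5·R2  ⇒  (0, 0, 0, 5, 6)
[4] R3 /= 5  ⇒  (0, 0, 0, 1, 10)
     R0 -= 7·R3  ⇒  (1, 0, 0, 0, 5)
     R1 -= 6·R3  ⇒  (0, 1, 0, 0, 2)
     R2 -= 9·R3  ⇒  (0, 0, 1, 0, 6)

pivot columns: 0, 1, 2, 3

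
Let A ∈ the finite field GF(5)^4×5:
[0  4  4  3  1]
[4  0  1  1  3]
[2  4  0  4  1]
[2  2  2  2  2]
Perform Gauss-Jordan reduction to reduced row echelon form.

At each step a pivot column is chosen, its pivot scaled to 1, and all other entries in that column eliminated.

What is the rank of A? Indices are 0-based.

[1] R0 <-> R1
[1] R0 /= 4  ⇒  (1, 0, 4, 4, 2)
     R2 -= 2·R0  ⇒  (0, 4, 2, 1, 2)
     R3 -= 2·R0  ⇒  (0, 2, 4, 4, 3)
[2] R1 /= 4  ⇒  (0, 1, 1, 2, 4)
     R2 -= 4·R1  ⇒  (0, 0, 3, 3, 1)
     R3 -= 2·R1  ⇒  (0, 0, 2, 0, 0)
[3] R2 /= 3  ⇒  (0, 0, 1, 1, 2)
     R0 -= 4·R2  ⇒  (1, 0, 0, 0, 4)
     R1 -= 1·R2  ⇒  (0, 1, 0, 1, 2)
     R3 -= 2·R2  ⇒  (0, 0, 0, 3, 1)
[4] R3 /= 3  ⇒  (0, 0, 0, 1, 2)
     R1 -= 1·R3  ⇒  (0, 1, 0, 0, 0)
     R2 -= 1·R3  ⇒  (0, 0, 1, 0, 0)

rank = 4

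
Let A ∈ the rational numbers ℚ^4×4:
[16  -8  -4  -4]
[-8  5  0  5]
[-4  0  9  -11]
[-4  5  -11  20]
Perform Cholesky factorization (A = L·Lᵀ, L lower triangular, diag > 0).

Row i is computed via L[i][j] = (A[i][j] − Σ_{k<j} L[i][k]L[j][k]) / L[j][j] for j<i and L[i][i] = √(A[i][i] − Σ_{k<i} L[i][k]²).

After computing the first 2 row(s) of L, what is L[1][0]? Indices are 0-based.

L[1][0] = -2

Step 1: L[0][0] = √(16) = 4.
  L[1][0] = (-8) / L[0][0] = -2.
Step 2: L[1][1] = √(1) = 1.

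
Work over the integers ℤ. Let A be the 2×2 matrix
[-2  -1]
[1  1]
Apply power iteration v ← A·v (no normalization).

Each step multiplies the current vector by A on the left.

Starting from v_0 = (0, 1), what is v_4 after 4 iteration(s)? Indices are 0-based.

v_4 = (3, -1)

v_0 = (0, 1).
v_1 = A·v_0 = (-1, 1).
v_2 = A·v_1 = (1, 0).
v_3 = A·v_2 = (-2, 1).
v_4 = A·v_3 = (3, -1).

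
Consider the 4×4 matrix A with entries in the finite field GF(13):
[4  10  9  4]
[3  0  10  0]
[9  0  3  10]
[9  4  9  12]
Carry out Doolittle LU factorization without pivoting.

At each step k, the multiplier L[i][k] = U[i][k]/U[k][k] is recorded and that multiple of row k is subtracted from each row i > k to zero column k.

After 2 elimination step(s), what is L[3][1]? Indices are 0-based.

L[3][1] = 12

k=0: U[0][0]=4
  eliminate (1,0): mult=4, new row 1: (0, 12, 0, 10); set L[1][0]=4
  eliminate (2,0): mult=12, new row 2: (0, 10, 12, 1); set L[2][0]=12
  eliminate (3,0): mult=12, new row 3: (0, 1, 5, 3); set L[3][0]=12
k=1: U[1][1]=12
  eliminate (2,1): mult=3, new row 2: (0, 0, 12, 10); set L[2][1]=3
  eliminate (3,1): mult=12, new row 3: (0, 0, 5, 0); set L[3][1]=12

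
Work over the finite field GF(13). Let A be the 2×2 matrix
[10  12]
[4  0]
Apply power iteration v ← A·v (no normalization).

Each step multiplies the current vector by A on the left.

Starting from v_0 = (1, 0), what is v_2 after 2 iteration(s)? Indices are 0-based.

v_2 = (5, 1)

v_0 = (1, 0).
v_1 = A·v_0 = (10, 4).
v_2 = A·v_1 = (5, 1).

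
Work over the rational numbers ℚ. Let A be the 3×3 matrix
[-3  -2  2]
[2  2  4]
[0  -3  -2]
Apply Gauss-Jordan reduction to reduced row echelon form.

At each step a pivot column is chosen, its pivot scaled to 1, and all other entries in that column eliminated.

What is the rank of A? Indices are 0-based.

pivot(0,0)=-3: scale R0 → (1, 2/3, -2/3)
  clear (1,0): R1 −= (2)R0 → (0, 2/3, 16/3)
pivot(1,1)=2/3: scale R1 → (0, 1, 8)
  clear (0,1): R0 −= (2/3)R1 → (1, 0, -6)
  clear (2,1): R2 −= (-3)R1 → (0, 0, 22)
pivot(2,2)=22: scale R2 → (0, 0, 1)
  clear (0,2): R0 −= (-6)R2 → (1, 0, 0)
  clear (1,2): R1 −= (8)R2 → (0, 1, 0)

rank = 3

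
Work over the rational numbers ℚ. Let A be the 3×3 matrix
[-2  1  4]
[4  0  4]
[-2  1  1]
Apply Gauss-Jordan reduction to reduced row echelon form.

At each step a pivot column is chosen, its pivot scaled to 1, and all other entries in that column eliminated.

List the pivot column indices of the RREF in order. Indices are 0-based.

step 1: normalize row 0 (÷-2) = (1, -1/2, -2)
  row 1: subtract 4×row0 = (0, 2, 12)
  row 2: subtract -2×row0 = (0, 0, -3)
step 2: normalize row 1 (÷2) = (0, 1, 6)
  row 0: subtract -1/2×row1 = (1, 0, 1)
step 3: normalize row 2 (÷-3) = (0, 0, 1)
  row 0: subtract 1×row2 = (1, 0, 0)
  row 1: subtract 6×row2 = (0, 1, 0)

pivot columns: 0, 1, 2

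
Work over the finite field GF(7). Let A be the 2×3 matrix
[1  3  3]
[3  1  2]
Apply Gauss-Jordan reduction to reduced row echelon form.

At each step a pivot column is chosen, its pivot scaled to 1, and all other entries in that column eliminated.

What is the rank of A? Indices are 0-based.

rank = 2

step 1: normalize row 0 (÷1) = (1, 3, 3)
  row 1: subtract 3×row0 = (0, 6, 0)
step 2: normalize row 1 (÷6) = (0, 1, 0)
  row 0: subtract 3×row1 = (1, 0, 3)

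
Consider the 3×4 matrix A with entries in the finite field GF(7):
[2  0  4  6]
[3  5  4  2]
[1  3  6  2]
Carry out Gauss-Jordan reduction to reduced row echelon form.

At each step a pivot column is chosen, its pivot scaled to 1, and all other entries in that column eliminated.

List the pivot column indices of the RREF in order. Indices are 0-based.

pivot columns: 0, 1, 2

[1] R0 /= 2  ⇒  (1, 0, 2, 3)
     R1 -= 3·R0  ⇒  (0, 5, 5, 0)
     R2 -= 1·R0  ⇒  (0, 3, 4, 6)
[2] R1 /= 5  ⇒  (0, 1, 1, 0)
     R2 -= 3·R1  ⇒  (0, 0, 1, 6)
[3] R2 /= 1  ⇒  (0, 0, 1, 6)
     R0 -= 2·R2  ⇒  (1, 0, 0, 5)
     R1 -= 1·R2  ⇒  (0, 1, 0, 1)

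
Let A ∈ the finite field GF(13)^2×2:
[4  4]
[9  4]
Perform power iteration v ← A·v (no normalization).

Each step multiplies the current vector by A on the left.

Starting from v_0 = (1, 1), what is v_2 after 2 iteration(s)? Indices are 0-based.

v_2 = (6, 7)

v_0 = (1, 1).
v_1 = A·v_0 = (8, 0).
v_2 = A·v_1 = (6, 7).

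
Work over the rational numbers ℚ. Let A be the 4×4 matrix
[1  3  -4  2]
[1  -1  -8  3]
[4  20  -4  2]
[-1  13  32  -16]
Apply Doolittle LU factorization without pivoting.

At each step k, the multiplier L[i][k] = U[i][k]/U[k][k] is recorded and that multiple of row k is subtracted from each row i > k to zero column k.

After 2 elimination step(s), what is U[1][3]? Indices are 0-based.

k=0: U[0][0]=1
  eliminate (1,0): mult=1, new row 1: (0, -4, -4, 1); set L[1][0]=1
  eliminate (2,0): mult=4, new row 2: (0, 8, 12, -6); set L[2][0]=4
  eliminate (3,0): mult=-1, new row 3: (0, 16, 28, -14); set L[3][0]=-1
k=1: U[1][1]=-4
  eliminate (2,1): mult=-2, new row 2: (0, 0, 4, -4); set L[2][1]=-2
  eliminate (3,1): mult=-4, new row 3: (0, 0, 12, -10); set L[3][1]=-4

U[1][3] = 1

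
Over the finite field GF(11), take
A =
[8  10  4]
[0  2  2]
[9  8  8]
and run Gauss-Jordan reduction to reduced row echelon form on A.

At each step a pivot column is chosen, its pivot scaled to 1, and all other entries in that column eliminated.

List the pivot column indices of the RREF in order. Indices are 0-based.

[1] R0 /= 8  ⇒  (1, 4, 6)
     R2 -= 9·R0  ⇒  (0, 5, 9)
[2] R1 /= 2  ⇒  (0, 1, 1)
     R0 -= 4·R1  ⇒  (1, 0, 2)
     R2 -= 5·R1  ⇒  (0, 0, 4)
[3] R2 /= 4  ⇒  (0, 0, 1)
     R0 -= 2·R2  ⇒  (1, 0, 0)
     R1 -= 1·R2  ⇒  (0, 1, 0)

pivot columns: 0, 1, 2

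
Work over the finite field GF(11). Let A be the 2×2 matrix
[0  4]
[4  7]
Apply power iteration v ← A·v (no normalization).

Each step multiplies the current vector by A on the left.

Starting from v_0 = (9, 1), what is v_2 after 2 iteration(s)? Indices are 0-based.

v_2 = (7, 9)

v_0 = (9, 1).
v_1 = A·v_0 = (4, 10).
v_2 = A·v_1 = (7, 9).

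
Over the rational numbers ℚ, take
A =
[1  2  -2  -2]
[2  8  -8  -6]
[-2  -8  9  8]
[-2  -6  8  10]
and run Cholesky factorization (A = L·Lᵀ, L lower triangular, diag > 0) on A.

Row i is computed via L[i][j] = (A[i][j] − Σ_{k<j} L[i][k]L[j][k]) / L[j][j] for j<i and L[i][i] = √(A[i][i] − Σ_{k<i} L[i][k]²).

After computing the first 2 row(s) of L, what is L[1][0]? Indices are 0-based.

Step 1: L[0][0] = √(1) = 1.
  L[1][0] = (2) / L[0][0] = 2.
Step 2: L[1][1] = √(4) = 2.

L[1][0] = 2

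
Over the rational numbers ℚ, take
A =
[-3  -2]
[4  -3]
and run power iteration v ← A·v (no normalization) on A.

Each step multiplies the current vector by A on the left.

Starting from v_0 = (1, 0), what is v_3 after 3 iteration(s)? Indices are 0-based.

v_0 = (1, 0).
v_1 = A·v_0 = (-3, 4).
v_2 = A·v_1 = (1, -24).
v_3 = A·v_2 = (45, 76).

v_3 = (45, 76)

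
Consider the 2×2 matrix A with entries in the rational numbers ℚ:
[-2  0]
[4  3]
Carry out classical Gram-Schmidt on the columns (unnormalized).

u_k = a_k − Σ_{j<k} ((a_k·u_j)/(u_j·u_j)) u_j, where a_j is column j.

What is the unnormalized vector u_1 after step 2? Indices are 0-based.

u_1 = (6/5, 3/5)

Step 1: u_0 = a_0 = (-2, 4).
Step 2: u_1 = a_1 − (3/5)·u_0 = (6/5, 3/5).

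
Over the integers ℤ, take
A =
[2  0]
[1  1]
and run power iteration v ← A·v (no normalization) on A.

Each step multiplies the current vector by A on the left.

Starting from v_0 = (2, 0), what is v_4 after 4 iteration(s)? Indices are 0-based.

v_0 = (2, 0).
v_1 = A·v_0 = (4, 2).
v_2 = A·v_1 = (8, 6).
v_3 = A·v_2 = (16, 14).
v_4 = A·v_3 = (32, 30).

v_4 = (32, 30)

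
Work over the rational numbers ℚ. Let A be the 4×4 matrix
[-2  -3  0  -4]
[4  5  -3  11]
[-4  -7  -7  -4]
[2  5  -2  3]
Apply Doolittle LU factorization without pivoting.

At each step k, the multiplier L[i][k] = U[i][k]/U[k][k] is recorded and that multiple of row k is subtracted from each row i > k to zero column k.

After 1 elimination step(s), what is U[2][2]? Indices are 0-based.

U[2][2] = -7

Step 1: pivot at (0,0) is -2.
  row1 ← row1 − (-2)·row0  ⇒  L[1][0]=-2, U row1=(0, -1, -3, 3)
  row2 ← row2 − (2)·row0  ⇒  L[2][0]=2, U row2=(0, -1, -7, 4)
  row3 ← row3 − (-1)·row0  ⇒  L[3][0]=-1, U row3=(0, 2, -2, -1)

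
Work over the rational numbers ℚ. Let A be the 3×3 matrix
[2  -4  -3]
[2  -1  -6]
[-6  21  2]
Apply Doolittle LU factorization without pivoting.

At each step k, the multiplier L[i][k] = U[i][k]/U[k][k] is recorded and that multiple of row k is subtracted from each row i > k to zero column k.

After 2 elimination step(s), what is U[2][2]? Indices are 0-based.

Step 1: pivot at (0,0) is 2.
  row1 ← row1 − (1)·row0  ⇒  L[1][0]=1, U row1=(0, 3, -3)
  row2 ← row2 − (-3)·row0  ⇒  L[2][0]=-3, U row2=(0, 9, -7)
Step 2: pivot at (1,1) is 3.
  row2 ← row2 − (3)·row1  ⇒  L[2][1]=3, U row2=(0, 0, 2)

U[2][2] = 2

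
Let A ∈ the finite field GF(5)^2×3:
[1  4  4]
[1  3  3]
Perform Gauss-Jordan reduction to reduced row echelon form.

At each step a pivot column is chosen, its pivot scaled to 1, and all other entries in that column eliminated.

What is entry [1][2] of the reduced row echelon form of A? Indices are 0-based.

M[1][2] = 1

step 1: normalize row 0 (÷1) = (1, 4, 4)
  row 1: subtract 1×row0 = (0, 4, 4)
step 2: normalize row 1 (÷4) = (0, 1, 1)
  row 0: subtract 4×row1 = (1, 0, 0)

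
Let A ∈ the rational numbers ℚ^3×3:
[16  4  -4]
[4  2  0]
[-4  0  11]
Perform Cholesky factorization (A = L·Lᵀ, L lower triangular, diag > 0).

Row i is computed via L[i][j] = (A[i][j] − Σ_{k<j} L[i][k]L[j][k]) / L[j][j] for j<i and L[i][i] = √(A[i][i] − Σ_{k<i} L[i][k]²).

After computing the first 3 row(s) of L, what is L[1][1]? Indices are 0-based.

L[1][1] = 1

Step 1: L[0][0] = √(16) = 4.
  L[1][0] = (4) / L[0][0] = 1.
Step 2: L[1][1] = √(1) = 1.
  L[2][0] = (-4) / L[0][0] = -1.
  L[2][1] = (1) / L[1][1] = 1.
Step 3: L[2][2] = √(9) = 3.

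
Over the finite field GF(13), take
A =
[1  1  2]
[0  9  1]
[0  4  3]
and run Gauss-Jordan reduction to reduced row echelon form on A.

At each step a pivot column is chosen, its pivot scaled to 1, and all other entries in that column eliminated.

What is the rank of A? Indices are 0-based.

rank = 3

[1] R0 /= 1  ⇒  (1, 1, 2)
[2] R1 /= 9  ⇒  (0, 1, 3)
     R0 -= 1·R1  ⇒  (1, 0, 12)
     R2 -= 4·R1  ⇒  (0, 0, 4)
[3] R2 /= 4  ⇒  (0, 0, 1)
     R0 -= 12·R2  ⇒  (1, 0, 0)
     R1 -= 3·R2  ⇒  (0, 1, 0)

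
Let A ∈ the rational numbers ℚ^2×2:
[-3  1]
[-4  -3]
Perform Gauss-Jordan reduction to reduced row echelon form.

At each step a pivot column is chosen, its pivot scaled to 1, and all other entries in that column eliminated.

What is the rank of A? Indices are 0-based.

pivot(0,0)=-3: scale R0 → (1, -1/3)
  clear (1,0): R1 −= (-4)R0 → (0, -13/3)
pivot(1,1)=-13/3: scale R1 → (0, 1)
  clear (0,1): R0 −= (-1/3)R1 → (1, 0)

rank = 2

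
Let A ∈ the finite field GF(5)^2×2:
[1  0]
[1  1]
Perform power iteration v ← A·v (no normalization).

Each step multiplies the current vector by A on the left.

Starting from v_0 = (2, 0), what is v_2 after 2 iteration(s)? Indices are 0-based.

v_2 = (2, 4)

v_0 = (2, 0).
v_1 = A·v_0 = (2, 2).
v_2 = A·v_1 = (2, 4).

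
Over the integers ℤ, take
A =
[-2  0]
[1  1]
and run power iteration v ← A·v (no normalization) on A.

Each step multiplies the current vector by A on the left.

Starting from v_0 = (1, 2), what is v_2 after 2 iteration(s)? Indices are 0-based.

v_2 = (4, 1)

v_0 = (1, 2).
v_1 = A·v_0 = (-2, 3).
v_2 = A·v_1 = (4, 1).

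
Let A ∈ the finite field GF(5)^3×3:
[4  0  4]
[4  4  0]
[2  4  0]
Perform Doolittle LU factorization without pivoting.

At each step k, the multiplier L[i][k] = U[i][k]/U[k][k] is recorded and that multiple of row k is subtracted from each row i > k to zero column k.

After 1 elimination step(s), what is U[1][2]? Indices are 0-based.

U[1][2] = 1

[col 0] pivot 4
  R1 -= 1*R0 → (0, 4, 1)  (L[1][0] := 1)
  R2 -= 3*R0 → (0, 4, 3)  (L[2][0] := 3)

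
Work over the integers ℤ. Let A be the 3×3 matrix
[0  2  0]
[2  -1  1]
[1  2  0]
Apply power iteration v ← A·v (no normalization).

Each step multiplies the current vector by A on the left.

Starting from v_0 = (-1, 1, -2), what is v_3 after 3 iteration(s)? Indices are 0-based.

v_3 = (20, -38, 10)

v_0 = (-1, 1, -2).
v_1 = A·v_0 = (2, -5, 1).
v_2 = A·v_1 = (-10, 10, -8).
v_3 = A·v_2 = (20, -38, 10).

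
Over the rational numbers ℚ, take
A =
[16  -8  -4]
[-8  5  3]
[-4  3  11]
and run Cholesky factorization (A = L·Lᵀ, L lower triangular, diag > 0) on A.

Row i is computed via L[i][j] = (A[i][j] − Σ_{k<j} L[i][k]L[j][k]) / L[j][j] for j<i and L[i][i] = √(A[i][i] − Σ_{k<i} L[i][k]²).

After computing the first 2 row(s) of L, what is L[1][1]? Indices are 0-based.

L[1][1] = 1

Step 1: L[0][0] = √(16) = 4.
  L[1][0] = (-8) / L[0][0] = -2.
Step 2: L[1][1] = √(1) = 1.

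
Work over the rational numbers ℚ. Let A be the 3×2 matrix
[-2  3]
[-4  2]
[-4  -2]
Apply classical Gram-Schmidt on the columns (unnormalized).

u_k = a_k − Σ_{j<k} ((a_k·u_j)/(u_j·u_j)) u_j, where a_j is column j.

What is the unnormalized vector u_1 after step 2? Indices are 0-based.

Step 1: u_0 = a_0 = (-2, -4, -4).
Step 2: u_1 = a_1 − (-1/6)·u_0 = (8/3, 4/3, -8/3).

u_1 = (8/3, 4/3, -8/3)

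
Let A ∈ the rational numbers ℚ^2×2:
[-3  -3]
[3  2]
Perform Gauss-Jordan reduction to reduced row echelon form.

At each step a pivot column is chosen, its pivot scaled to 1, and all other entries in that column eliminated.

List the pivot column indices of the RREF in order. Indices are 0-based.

pivot columns: 0, 1

pivot(0,0)=-3: scale R0 → (1, 1)
  clear (1,0): R1 −= (3)R0 → (0, -1)
pivot(1,1)=-1: scale R1 → (0, 1)
  clear (0,1): R0 −= (1)R1 → (1, 0)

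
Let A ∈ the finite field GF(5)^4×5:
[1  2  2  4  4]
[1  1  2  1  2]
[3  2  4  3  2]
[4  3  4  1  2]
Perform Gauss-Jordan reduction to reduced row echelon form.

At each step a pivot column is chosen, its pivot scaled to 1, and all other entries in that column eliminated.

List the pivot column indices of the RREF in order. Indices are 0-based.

step 1: normalize row 0 (÷1) = (1, 2, 2, 4, 4)
  row 1: subtract 1×row0 = (0, 4, 0, 2, 3)
  row 2: subtract 3×row0 = (0, 1, 3, 1, 0)
  row 3: subtract 4×row0 = (0, 0, 1, 0, 1)
step 2: normalize row 1 (÷4) = (0, 1, 0, 3, 2)
  row 0: subtract 2×row1 = (1, 0, 2, 3, 0)
  row 2: subtract 1×row1 = (0, 0, 3, 3, 3)
step 3: normalize row 2 (÷3) = (0, 0, 1, 1, 1)
  row 0: subtract 2×row2 = (1, 0, 0, 1, 3)
  row 3: subtract 1×row2 = (0, 0, 0, 4, 0)
step 4: normalize row 3 (÷4) = (0, 0, 0, 1, 0)
  row 0: subtract 1×row3 = (1, 0, 0, 0, 3)
  row 1: subtract 3×row3 = (0, 1, 0, 0, 2)
  row 2: subtract 1×row3 = (0, 0, 1, 0, 1)

pivot columns: 0, 1, 2, 3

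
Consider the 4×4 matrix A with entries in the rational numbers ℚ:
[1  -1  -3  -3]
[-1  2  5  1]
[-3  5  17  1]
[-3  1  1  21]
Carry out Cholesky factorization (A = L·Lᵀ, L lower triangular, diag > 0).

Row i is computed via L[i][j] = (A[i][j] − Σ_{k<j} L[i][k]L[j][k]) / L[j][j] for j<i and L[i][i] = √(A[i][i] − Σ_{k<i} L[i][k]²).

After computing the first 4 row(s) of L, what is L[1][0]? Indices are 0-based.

Step 1: L[0][0] = √(1) = 1.
  L[1][0] = (-1) / L[0][0] = -1.
Step 2: L[1][1] = √(1) = 1.
  L[2][0] = (-3) / L[0][0] = -3.
  L[2][1] = (2) / L[1][1] = 2.
Step 3: L[2][2] = √(4) = 2.
  L[3][0] = (-3) / L[0][0] = -3.
  L[3][1] = (-2) / L[1][1] = -2.
  L[3][2] = (-4) / L[2][2] = -2.
Step 4: L[3][3] = √(4) = 2.

L[1][0] = -1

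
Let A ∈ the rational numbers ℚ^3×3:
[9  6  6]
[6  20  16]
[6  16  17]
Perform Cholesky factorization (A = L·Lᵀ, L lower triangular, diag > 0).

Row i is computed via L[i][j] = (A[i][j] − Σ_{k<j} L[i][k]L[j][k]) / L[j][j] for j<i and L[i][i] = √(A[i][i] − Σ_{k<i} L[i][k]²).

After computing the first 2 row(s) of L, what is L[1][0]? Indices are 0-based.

L[1][0] = 2

Step 1: L[0][0] = √(9) = 3.
  L[1][0] = (6) / L[0][0] = 2.
Step 2: L[1][1] = √(16) = 4.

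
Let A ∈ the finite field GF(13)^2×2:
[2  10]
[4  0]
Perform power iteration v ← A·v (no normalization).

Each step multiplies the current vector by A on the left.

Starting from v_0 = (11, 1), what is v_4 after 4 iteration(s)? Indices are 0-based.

v_4 = (10, 0)

v_0 = (11, 1).
v_1 = A·v_0 = (6, 5).
v_2 = A·v_1 = (10, 11).
v_3 = A·v_2 = (0, 1).
v_4 = A·v_3 = (10, 0).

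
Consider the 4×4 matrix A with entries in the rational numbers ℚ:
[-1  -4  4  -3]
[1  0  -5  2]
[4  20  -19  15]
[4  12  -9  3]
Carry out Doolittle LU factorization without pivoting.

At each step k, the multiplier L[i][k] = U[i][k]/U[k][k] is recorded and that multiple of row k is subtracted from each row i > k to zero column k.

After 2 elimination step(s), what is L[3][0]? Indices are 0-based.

[col 0] pivot -1
  R1 -= -1*R0 → (0, -4, -1, -1)  (L[1][0] := -1)
  R2 -= -4*R0 → (0, 4, -3, 3)  (L[2][0] := -4)
  R3 -= -4*R0 → (0, -4, 7, -9)  (L[3][0] := -4)
[col 1] pivot -4
  R2 -= -1*R1 → (0, 0, -4, 2)  (L[2][1] := -1)
  R3 -= 1*R1 → (0, 0, 8, -8)  (L[3][1] := 1)

L[3][0] = -4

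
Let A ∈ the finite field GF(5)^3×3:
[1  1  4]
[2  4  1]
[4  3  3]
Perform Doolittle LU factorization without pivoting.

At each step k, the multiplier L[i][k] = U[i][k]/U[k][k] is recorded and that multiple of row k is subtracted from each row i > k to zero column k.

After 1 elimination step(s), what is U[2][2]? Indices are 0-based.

[col 0] pivot 1
  R1 -= 2*R0 → (0, 2, 3)  (L[1][0] := 2)
  R2 -= 4*R0 → (0, 4, 2)  (L[2][0] := 4)

U[2][2] = 2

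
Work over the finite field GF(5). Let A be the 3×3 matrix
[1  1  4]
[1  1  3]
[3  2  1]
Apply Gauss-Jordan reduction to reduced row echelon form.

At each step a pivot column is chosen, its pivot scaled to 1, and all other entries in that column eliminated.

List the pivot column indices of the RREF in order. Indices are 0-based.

[1] R0 /= 1  ⇒  (1, 1, 4)
     R1 -= 1·R0  ⇒  (0, 0, 4)
     R2 -= 3·R0  ⇒  (0, 4, 4)
[2] R1 <-> R2
[2] R1 /= 4  ⇒  (0, 1, 1)
     R0 -= 1·R1  ⇒  (1, 0, 3)
[3] R2 /= 4  ⇒  (0, 0, 1)
     R0 -= 3·R2  ⇒  (1, 0, 0)
     R1 -= 1·R2  ⇒  (0, 1, 0)

pivot columns: 0, 1, 2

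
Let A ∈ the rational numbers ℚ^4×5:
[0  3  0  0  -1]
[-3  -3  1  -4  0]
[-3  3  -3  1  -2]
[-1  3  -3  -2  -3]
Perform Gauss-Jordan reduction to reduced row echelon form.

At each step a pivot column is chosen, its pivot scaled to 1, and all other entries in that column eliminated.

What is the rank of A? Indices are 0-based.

rank = 4

step 1: exchange rows 0,1
step 1: normalize row 0 (÷-3) = (1, 1, -1/3, 4/3, 0)
  row 2: subtract -3×row0 = (0, 6, -4, 5, -2)
  row 3: subtract -1×row0 = (0, 4, -10/3, -2/3, -3)
step 2: normalize row 1 (÷3) = (0, 1, 0, 0, -1/3)
  row 0: subtract 1×row1 = (1, 0, -1/3, 4/3, 1/3)
  row 2: subtract 6×row1 = (0, 0, -4, 5, 0)
  row 3: subtract 4×row1 = (0, 0, -10/3, -2/3, -5/3)
step 3: normalize row 2 (÷-4) = (0, 0, 1, -5/4, 0)
  row 0: subtract -1/3×row2 = (1, 0, 0, 11/12, 1/3)
  row 3: subtract -10/3×row2 = (0, 0, 0, -29/6, -5/3)
step 4: normalize row 3 (÷-29/6) = (0, 0, 0, 1, 10/29)
  row 0: subtract 11/12×row3 = (1, 0, 0, 0, 1/58)
  row 2: subtract -5/4×row3 = (0, 0, 1, 0, 25/58)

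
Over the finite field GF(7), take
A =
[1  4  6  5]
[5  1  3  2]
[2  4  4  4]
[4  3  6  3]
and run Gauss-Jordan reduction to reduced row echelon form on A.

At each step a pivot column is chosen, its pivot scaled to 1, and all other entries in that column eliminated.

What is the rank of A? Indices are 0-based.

rank = 4

step 1: normalize row 0 (÷1) = (1, 4, 6, 5)
  row 1: subtract 5×row0 = (0, 2, 1, 5)
  row 2: subtract 2×row0 = (0, 3, 6, 1)
  row 3: subtract 4×row0 = (0, 1, 3, 4)
step 2: normalize row 1 (÷2) = (0, 1, 4, 6)
  row 0: subtract 4×row1 = (1, 0, 4, 2)
  row 2: subtract 3×row1 = (0, 0, 1, 4)
  row 3: subtract 1×row1 = (0, 0, 6, 5)
step 3: normalize row 2 (÷1) = (0, 0, 1, 4)
  row 0: subtract 4×row2 = (1, 0, 0, 0)
  row 1: subtract 4×row2 = (0, 1, 0, 4)
  row 3: subtract 6×row2 = (0, 0, 0, 2)
step 4: normalize row 3 (÷2) = (0, 0, 0, 1)
  row 1: subtract 4×row3 = (0, 1, 0, 0)
  row 2: subtract 4×row3 = (0, 0, 1, 0)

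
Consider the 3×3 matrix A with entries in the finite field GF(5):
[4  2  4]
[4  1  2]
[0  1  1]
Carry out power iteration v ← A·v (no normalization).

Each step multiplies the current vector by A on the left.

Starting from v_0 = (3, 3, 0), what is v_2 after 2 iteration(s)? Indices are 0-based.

v_2 = (4, 3, 3)

v_0 = (3, 3, 0).
v_1 = A·v_0 = (3, 0, 3).
v_2 = A·v_1 = (4, 3, 3).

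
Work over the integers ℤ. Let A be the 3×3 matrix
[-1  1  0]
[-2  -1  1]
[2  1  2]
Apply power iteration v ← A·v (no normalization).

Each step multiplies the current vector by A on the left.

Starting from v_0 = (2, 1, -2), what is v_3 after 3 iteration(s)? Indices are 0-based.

v_0 = (2, 1, -2).
v_1 = A·v_0 = (-1, -7, 1).
v_2 = A·v_1 = (-6, 10, -7).
v_3 = A·v_2 = (16, -5, -16).

v_3 = (16, -5, -16)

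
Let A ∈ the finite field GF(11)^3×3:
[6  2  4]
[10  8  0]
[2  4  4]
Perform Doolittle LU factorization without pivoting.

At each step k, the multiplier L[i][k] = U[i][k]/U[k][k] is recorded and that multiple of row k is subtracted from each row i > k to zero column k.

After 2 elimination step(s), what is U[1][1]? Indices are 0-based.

Step 1: pivot at (0,0) is 6.
  row1 ← row1 − (9)·row0  ⇒  L[1][0]=9, U row1=(0, 1, 8)
  row2 ← row2 − (4)·row0  ⇒  L[2][0]=4, U row2=(0, 7, 10)
Step 2: pivot at (1,1) is 1.
  row2 ← row2 − (7)·row1  ⇒  L[2][1]=7, U row2=(0, 0, 9)

U[1][1] = 1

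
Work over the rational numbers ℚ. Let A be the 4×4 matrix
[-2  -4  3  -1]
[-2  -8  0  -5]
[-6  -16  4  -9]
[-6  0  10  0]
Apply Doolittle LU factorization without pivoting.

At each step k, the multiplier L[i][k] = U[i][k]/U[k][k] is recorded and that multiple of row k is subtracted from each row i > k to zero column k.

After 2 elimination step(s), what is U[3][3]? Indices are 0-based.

U[3][3] = -9

k=0: U[0][0]=-2
  eliminate (1,0): mult=1, new row 1: (0, -4, -3, -4); set L[1][0]=1
  eliminate (2,0): mult=3, new row 2: (0, -4, -5, -6); set L[2][0]=3
  eliminate (3,0): mult=3, new row 3: (0, 12, 1, 3); set L[3][0]=3
k=1: U[1][1]=-4
  eliminate (2,1): mult=1, new row 2: (0, 0, -2, -2); set L[2][1]=1
  eliminate (3,1): mult=-3, new row 3: (0, 0, -8, -9); set L[3][1]=-3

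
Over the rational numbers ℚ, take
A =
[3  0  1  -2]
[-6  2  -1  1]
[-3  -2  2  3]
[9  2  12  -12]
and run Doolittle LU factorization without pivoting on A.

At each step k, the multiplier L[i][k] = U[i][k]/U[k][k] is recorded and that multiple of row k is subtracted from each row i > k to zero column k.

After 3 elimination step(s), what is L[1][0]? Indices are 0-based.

L[1][0] = -2

[col 0] pivot 3
  R1 -= -2*R0 → (0, 2, 1, -3)  (L[1][0] := -2)
  R2 -= -1*R0 → (0, -2, 3, 1)  (L[2][0] := -1)
  R3 -= 3*R0 → (0, 2, 9, -6)  (L[3][0] := 3)
[col 1] pivot 2
  R2 -= -1*R1 → (0, 0, 4, -2)  (L[2][1] := -1)
  R3 -= 1*R1 → (0, 0, 8, -3)  (L[3][1] := 1)
[col 2] pivot 4
  R3 -= 2*R2 → (0, 0, 0, 1)  (L[3][2] := 2)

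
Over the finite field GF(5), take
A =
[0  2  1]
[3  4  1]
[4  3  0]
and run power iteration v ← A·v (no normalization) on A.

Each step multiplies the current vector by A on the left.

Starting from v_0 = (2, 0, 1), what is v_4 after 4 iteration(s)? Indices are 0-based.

v_4 = (4, 2, 3)

v_0 = (2, 0, 1).
v_1 = A·v_0 = (1, 2, 3).
v_2 = A·v_1 = (2, 4, 0).
v_3 = A·v_2 = (3, 2, 0).
v_4 = A·v_3 = (4, 2, 3).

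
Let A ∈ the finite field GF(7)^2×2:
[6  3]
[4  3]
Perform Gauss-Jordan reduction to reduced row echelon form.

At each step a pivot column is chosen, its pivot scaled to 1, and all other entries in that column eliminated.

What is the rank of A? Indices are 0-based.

step 1: normalize row 0 (÷6) = (1, 4)
  row 1: subtract 4×row0 = (0, 1)
step 2: normalize row 1 (÷1) = (0, 1)
  row 0: subtract 4×row1 = (1, 0)

rank = 2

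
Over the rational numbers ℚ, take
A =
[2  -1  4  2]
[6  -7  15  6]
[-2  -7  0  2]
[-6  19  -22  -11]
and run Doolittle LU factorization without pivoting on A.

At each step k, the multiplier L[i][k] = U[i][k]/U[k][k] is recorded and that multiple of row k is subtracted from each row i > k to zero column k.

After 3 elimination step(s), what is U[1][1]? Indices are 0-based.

Step 1: pivot at (0,0) is 2.
  row1 ← row1 − (3)·row0  ⇒  L[1][0]=3, U row1=(0, -4, 3, 0)
  row2 ← row2 − (-1)·row0  ⇒  L[2][0]=-1, U row2=(0, -8, 4, 4)
  row3 ← row3 − (-3)·row0  ⇒  L[3][0]=-3, U row3=(0, 16, -10, -5)
Step 2: pivot at (1,1) is -4.
  row2 ← row2 − (2)·row1  ⇒  L[2][1]=2, U row2=(0, 0, -2, 4)
  row3 ← row3 − (-4)·row1  ⇒  L[3][1]=-4, U row3=(0, 0, 2, -5)
Step 3: pivot at (2,2) is -2.
  row3 ← row3 − (-1)·row2  ⇒  L[3][2]=-1, U row3=(0, 0, 0, -1)

U[1][1] = -4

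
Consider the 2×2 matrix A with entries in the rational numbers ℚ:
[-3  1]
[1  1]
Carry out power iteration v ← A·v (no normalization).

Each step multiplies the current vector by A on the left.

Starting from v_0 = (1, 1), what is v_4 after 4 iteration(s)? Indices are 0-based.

v_0 = (1, 1).
v_1 = A·v_0 = (-2, 2).
v_2 = A·v_1 = (8, 0).
v_3 = A·v_2 = (-24, 8).
v_4 = A·v_3 = (80, -16).

v_4 = (80, -16)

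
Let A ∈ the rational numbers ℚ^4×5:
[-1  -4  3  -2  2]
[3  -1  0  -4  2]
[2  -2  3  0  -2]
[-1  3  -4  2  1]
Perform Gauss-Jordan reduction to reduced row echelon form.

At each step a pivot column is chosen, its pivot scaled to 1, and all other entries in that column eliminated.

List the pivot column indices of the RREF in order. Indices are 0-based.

[1] R0 /= -1  ⇒  (1, 4, -3, 2, -2)
     R1 -= 3·R0  ⇒  (0, -13, 9, -10, 8)
     R2 -= 2·R0  ⇒  (0, -10, 9, -4, 2)
     R3 -= -1·R0  ⇒  (0, 7, -7, 4, -1)
[2] R1 /= -13  ⇒  (0, 1, -9/13, 10/13, -8/13)
     R0 -= 4·R1  ⇒  (1, 0, -3/13, -14/13, 6/13)
     R2 -= -10·R1  ⇒  (0, 0, 27/13, 48/13, -54/13)
     R3 -= 7·R1  ⇒  (0, 0, -28/13, -18/13, 43/13)
[3] R2 /= 27/13  ⇒  (0, 0, 1, 16/9, -2)
     R0 -= -3/13·R2  ⇒  (1, 0, 0, -2/3, 0)
     R1 -= -9/13·R2  ⇒  (0, 1, 0, 2, -2)
     R3 -= -28/13·R2  ⇒  (0, 0, 0, 22/9, -1)
[4] R3 /= 22/9  ⇒  (0, 0, 0, 1, -9/22)
     R0 -= -2/3·R3  ⇒  (1, 0, 0, 0, -3/11)
     R1 -= 2·R3  ⇒  (0, 1, 0, 0, -13/11)
     R2 -= 16/9·R3  ⇒  (0, 0, 1, 0, -14/11)

pivot columns: 0, 1, 2, 3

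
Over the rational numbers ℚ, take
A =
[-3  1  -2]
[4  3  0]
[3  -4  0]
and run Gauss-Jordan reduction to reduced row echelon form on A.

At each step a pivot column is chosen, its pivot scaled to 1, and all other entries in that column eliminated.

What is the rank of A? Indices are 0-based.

rank = 3

step 1: normalize row 0 (÷-3) = (1, -1/3, 2/3)
  row 1: subtract 4×row0 = (0, 13/3, -8/3)
  row 2: subtract 3×row0 = (0, -3, -2)
step 2: normalize row 1 (÷13/3) = (0, 1, -8/13)
  row 0: subtract -1/3×row1 = (1, 0, 6/13)
  row 2: subtract -3×row1 = (0, 0, -50/13)
step 3: normalize row 2 (÷-50/13) = (0, 0, 1)
  row 0: subtract 6/13×row2 = (1, 0, 0)
  row 1: subtract -8/13×row2 = (0, 1, 0)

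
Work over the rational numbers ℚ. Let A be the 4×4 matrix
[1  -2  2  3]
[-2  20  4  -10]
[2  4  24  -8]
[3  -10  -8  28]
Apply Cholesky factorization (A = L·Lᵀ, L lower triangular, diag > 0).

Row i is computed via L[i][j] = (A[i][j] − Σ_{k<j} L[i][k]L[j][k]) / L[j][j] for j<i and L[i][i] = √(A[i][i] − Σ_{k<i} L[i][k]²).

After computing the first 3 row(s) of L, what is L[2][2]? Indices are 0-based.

L[2][2] = 4

Step 1: L[0][0] = √(1) = 1.
  L[1][0] = (-2) / L[0][0] = -2.
Step 2: L[1][1] = √(16) = 4.
  L[2][0] = (2) / L[0][0] = 2.
  L[2][1] = (8) / L[1][1] = 2.
Step 3: L[2][2] = √(16) = 4.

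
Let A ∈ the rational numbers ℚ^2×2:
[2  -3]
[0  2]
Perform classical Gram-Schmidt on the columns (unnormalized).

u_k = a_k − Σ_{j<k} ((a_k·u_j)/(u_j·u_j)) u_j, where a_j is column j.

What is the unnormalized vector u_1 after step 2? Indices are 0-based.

Step 1: u_0 = a_0 = (2, 0).
Step 2: u_1 = a_1 − (-3/2)·u_0 = (0, 2).

u_1 = (0, 2)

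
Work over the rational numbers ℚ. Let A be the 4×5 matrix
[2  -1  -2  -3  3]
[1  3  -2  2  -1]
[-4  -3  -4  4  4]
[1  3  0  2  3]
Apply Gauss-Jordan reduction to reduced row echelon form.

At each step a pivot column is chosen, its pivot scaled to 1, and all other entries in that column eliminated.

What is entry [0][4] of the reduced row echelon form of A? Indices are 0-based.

M[0][4] = 83/7

[1] R0 /= 2  ⇒  (1, -1/2, -1, -3/2, 3/2)
     R1 -= 1·R0  ⇒  (0, 7/2, -1, 7/2, -5/2)
     R2 -= -4·R0  ⇒  (0, -5, -8, -2, 10)
     R3 -= 1·R0  ⇒  (0, 7/2, 1, 7/2, 3/2)
[2] R1 /= 7/2  ⇒  (0, 1, -2/7, 1, -5/7)
     R0 -= -1/2·R1  ⇒  (1, 0, -8/7, -1, 8/7)
     R2 -= -5·R1  ⇒  (0, 0, -66/7, 3, 45/7)
     R3 -= 7/2·R1  ⇒  (0, 0, 2, 0, 4)
[3] R2 /= -66/7  ⇒  (0, 0, 1, -7/22, -15/22)
     R0 -= -8/7·R2  ⇒  (1, 0, 0, -15/11, 4/11)
     R1 -= -2/7·R2  ⇒  (0, 1, 0, 10/11, -10/11)
     R3 -= 2·R2  ⇒  (0, 0, 0, 7/11, 59/11)
[4] R3 /= 7/11  ⇒  (0, 0, 0, 1, 59/7)
     R0 -= -15/11·R3  ⇒  (1, 0, 0, 0, 83/7)
     R1 -= 10/11·R3  ⇒  (0, 1, 0, 0, -60/7)
     R2 -= -7/22·R3  ⇒  (0, 0, 1, 0, 2)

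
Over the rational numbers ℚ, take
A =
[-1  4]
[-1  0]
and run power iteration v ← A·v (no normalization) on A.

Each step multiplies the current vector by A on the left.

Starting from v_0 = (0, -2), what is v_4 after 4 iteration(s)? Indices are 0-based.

v_0 = (0, -2).
v_1 = A·v_0 = (-8, 0).
v_2 = A·v_1 = (8, 8).
v_3 = A·v_2 = (24, -8).
v_4 = A·v_3 = (-56, -24).

v_4 = (-56, -24)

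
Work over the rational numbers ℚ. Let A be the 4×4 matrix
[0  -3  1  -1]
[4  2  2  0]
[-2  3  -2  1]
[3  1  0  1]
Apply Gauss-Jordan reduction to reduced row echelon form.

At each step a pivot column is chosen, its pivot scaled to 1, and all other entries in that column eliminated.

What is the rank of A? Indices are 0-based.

rank = 4

pivot(0,0): swap R0↔R1
pivot(0,0)=4: scale R0 → (1, 1/2, 1/2, 0)
  clear (2,0): R2 −= (-2)R0 → (0, 4, -1, 1)
  clear (3,0): R3 −= (3)R0 → (0, -1/2, -3/2, 1)
pivot(1,1)=-3: scale R1 → (0, 1, -1/3, 1/3)
  clear (0,1): R0 −= (1/2)R1 → (1, 0, 2/3, -1/6)
  clear (2,1): R2 −= (4)R1 → (0, 0, 1/3, -1/3)
  clear (3,1): R3 −= (-1/2)R1 → (0, 0, -5/3, 7/6)
pivot(2,2)=1/3: scale R2 → (0, 0, 1, -1)
  clear (0,2): R0 −= (2/3)R2 → (1, 0, 0, 1/2)
  clear (1,2): R1 −= (-1/3)R2 → (0, 1, 0, 0)
  clear (3,2): R3 −= (-5/3)R2 → (0, 0, 0, -1/2)
pivot(3,3)=-1/2: scale R3 → (0, 0, 0, 1)
  clear (0,3): R0 −= (1/2)R3 → (1, 0, 0, 0)
  clear (2,3): R2 −= (-1)R3 → (0, 0, 1, 0)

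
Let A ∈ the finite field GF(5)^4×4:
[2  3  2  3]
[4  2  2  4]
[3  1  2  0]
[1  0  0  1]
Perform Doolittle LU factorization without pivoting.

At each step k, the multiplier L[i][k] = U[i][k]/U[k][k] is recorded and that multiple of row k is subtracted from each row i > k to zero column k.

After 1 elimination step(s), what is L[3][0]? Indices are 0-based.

L[3][0] = 3

[col 0] pivot 2
  R1 -= 2*R0 → (0, 1, 3, 3)  (L[1][0] := 2)
  R2 -= 4*R0 → (0, 4, 4, 3)  (L[2][0] := 4)
  R3 -= 3*R0 → (0, 1, 4, 2)  (L[3][0] := 3)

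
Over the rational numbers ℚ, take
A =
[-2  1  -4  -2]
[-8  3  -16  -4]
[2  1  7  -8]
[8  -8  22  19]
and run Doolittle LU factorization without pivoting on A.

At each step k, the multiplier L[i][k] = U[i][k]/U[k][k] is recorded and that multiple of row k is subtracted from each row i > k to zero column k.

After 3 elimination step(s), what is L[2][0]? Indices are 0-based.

L[2][0] = -1

Step 1: pivot at (0,0) is -2.
  row1 ← row1 − (4)·row0  ⇒  L[1][0]=4, U row1=(0, -1, 0, 4)
  row2 ← row2 − (-1)·row0  ⇒  L[2][0]=-1, U row2=(0, 2, 3, -10)
  row3 ← row3 − (-4)·row0  ⇒  L[3][0]=-4, U row3=(0, -4, 6, 11)
Step 2: pivot at (1,1) is -1.
  row2 ← row2 − (-2)·row1  ⇒  L[2][1]=-2, U row2=(0, 0, 3, -2)
  row3 ← row3 − (4)·row1  ⇒  L[3][1]=4, U row3=(0, 0, 6, -5)
Step 3: pivot at (2,2) is 3.
  row3 ← row3 − (2)·row2  ⇒  L[3][2]=2, U row3=(0, 0, 0, -1)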